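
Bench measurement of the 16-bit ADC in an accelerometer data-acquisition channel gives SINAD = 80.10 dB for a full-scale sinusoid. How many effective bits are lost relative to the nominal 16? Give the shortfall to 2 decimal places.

N_eff = (80.10 − 1.76)/6.02 = 13.0133 bits.
16 − 13.0133 = 2.99 bits below nominal.

2.99 bits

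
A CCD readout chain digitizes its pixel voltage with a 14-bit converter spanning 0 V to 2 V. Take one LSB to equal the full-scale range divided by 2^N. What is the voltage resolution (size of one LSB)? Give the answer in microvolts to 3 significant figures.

V_FS = 2 V.
There are 2^14 = 16384 steps.
One LSB is 2 V / 16384 = 122 µV.

122 µV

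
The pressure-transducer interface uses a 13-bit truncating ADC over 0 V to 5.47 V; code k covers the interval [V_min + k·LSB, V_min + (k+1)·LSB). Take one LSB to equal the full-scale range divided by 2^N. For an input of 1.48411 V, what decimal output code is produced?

Span = 5.47 V. LSB = 5.47 V / 2^13 ≈ 0.6677 mV.
code = ⌊(V_in − V_min)/LSB⌋ = ⌊(V_in − V_min) × 2^13 / range⌋
     = ⌊(1.48411 − (0)) × 8192 / 5.47⌋ = ⌊1.48411 × 8192/5.47⌋
     = ⌊2222.638⌋ = 2222.

2222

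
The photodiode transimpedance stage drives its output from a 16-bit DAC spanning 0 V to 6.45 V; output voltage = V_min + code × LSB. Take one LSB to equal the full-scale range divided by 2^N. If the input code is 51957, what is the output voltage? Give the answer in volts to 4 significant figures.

5.114 V

Span = 6.45 V. LSB = 6.45 V / 2^16.
V_out = 0 + 51957 × (6.45/65536) V
      = 0 + 5.11357 = 5.11357 V.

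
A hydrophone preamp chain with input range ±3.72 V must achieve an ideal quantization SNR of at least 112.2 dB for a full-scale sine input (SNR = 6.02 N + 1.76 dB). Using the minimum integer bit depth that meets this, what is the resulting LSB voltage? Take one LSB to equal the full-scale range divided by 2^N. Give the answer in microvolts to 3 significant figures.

14.2 µV

The full-scale span is 3.72 − (-3.72) = 7.44 V.
N ≥ (112.2 − 1.76)/6.02 = 18.346 → N_min = 19.
One LSB is 7.44 V / 524288 = 14.2 µV.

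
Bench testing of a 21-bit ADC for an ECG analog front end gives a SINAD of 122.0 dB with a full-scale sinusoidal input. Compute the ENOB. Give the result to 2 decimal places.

(122.0 − 1.76) / 6.02 = 120.24/6.02 = 19.9734 effective bits.

19.97 bits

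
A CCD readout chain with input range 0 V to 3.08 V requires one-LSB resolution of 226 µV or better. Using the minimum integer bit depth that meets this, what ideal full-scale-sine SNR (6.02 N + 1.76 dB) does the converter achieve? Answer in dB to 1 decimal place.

86.0 dB

Full-scale range = 3.08 V.
Levels needed ≥ 3.08/226 µV = 13630. 2^14 = 16384 suffices, so N_min = 14.
Ideal SNR at N = 14: 6.02·14 + 1.76 = 86.0 dB.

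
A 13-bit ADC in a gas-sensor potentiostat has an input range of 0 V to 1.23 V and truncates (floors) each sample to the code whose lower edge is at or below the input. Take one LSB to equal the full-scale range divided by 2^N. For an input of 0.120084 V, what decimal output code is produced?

V_FS = 1.23 V. LSB = 1.23 V / 2^13 ≈ 150.1 µV.
V_in − V_min = 0.120084 − (0) = 0.120084 V.
Divide by LSB: 0.120084 × 8192/1.23 = 799.7790.
Truncating gives code 799.

799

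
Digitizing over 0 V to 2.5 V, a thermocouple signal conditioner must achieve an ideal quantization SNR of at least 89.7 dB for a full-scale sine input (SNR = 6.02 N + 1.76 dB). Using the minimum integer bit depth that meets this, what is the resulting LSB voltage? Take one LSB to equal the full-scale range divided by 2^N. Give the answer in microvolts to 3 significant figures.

76.3 µV

Range is 2.5 V.
N ≥ (89.7 − 1.76)/6.02 = 14.608 → N_min = 15.
LSB = 2.5 V ÷ 2^15 = 2.5/32768 V = 76.3 µV.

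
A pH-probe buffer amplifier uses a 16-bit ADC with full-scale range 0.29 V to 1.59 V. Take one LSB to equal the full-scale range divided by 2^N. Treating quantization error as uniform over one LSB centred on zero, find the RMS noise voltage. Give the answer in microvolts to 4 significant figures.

Span: 1.59 V − (0.29 V) = 1.3 V.
Step size = 1.3/65536 V = 19.8364 µV.
σ_q = LSB/√12 = 19.8364 µV/3.4641 = 5.726 µV.

5.726 µV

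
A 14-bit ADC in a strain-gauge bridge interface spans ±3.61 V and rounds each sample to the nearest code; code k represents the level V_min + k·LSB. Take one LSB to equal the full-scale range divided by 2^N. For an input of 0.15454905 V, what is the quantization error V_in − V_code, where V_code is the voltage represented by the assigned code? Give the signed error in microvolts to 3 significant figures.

−127 µV

Full-scale range = 3.61 V − (-3.61 V) = 7.22 V. LSB = 7.22 V / 2^14 ≈ 440.7 µV.
Position in LSBs: (0.15454905 − (-3.61)) × 16384/7.22 = 8542.7108; rounding gives k = 8543.
V_code = V_min + k × range/2^14 = -3.61 + 8543 × 7.22/16384 = 0.15467651367 V.
Error = V_in − V_code = 0.15454905 − (0.15467651367) = −127 µV.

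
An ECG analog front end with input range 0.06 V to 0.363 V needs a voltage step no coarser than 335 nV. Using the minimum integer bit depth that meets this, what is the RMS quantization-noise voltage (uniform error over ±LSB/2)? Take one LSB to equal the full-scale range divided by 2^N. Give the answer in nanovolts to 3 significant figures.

Full-scale range = 0.363 V − (0.06 V) = 0.303 V.
Levels needed ≥ 0.303/335 nV = 904500. 2^20 = 1048576 suffices, so N_min = 20.
LSB = 0.303 V / 2^20 = 288.96 nV.
RMS noise = LSB/√12 = 83.4 nV.

83.4 nV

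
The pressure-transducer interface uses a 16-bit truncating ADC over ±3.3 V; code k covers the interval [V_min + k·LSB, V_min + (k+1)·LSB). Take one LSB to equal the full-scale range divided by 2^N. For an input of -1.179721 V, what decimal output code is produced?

Range = 3.3 − (-3.3) = 6.6 V. LSB = 6.6 V / 2^16 ≈ 100.7 µV.
code = ⌊(V_in − V_min)/LSB⌋ = ⌊(V_in − V_min) × 2^16 / range⌋
     = ⌊(-1.179721 − (-3.3)) × 65536 / 6.6⌋ = ⌊2.120279 × 65536/6.6⌋
     = ⌊21053.728⌋ = 21053.

21053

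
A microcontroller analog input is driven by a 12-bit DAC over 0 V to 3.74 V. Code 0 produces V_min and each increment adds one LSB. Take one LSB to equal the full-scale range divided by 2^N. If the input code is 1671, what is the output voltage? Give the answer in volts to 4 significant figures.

V_FS = 3.74 V. LSB = 3.74 V / 2^12.
V_out = 0 + 1671 × (3.74/4096) V
      = 0 + 1.52577 = 1.52577 V.

1.526 V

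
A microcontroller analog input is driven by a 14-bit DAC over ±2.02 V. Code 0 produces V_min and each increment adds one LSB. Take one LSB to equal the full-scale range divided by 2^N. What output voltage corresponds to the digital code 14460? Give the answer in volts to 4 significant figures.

1.546 V

The full-scale span is 2.02 − (-2.02) = 4.04 V. LSB = 4.04 V / 2^14.
Output = V_min + (14460/16384) × range = -2.02 + 0.882568 × 4.04 V
      = -2.02 V + 3.56558 V = 1.54558 V.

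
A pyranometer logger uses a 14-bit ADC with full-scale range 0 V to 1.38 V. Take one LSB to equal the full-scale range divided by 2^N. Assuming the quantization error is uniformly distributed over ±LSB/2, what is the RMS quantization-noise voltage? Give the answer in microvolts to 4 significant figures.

24.31 µV

Range is 1.38 V.
Step size = 1.38/16384 V = 84.2285 µV.
RMS of a uniform error over width LSB is LSB/√12 = 24.31 µV.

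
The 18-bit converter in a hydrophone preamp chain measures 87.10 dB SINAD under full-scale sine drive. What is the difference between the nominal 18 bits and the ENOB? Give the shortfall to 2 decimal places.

ENOB = (SINAD − 1.76)/6.02 = (87.10 − 1.76)/6.02 = 14.1761 bits.
Shortfall = 18 − 14.1761 = 3.8239 bits.

3.82 bits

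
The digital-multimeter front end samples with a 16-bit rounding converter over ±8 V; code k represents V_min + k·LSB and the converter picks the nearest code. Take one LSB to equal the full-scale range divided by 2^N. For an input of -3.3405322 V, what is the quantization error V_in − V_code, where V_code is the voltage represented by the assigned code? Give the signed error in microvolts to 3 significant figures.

+44.0 µV

Range = 8 − (-8) = 16 V. LSB = 16 V / 2^16 ≈ 244.1 µV.
(V_in − V_min)/LSB = (-3.3405322 − (-8)) × 65536/16 = 19085.1801 → nearest code k = 19085.
Reconstructed level: -8 + 19085 × 16/65536 V = -3.3405761719 V.
V_in − V_code = -3.3405322 − (-3.3405761719) = +44.0 µV.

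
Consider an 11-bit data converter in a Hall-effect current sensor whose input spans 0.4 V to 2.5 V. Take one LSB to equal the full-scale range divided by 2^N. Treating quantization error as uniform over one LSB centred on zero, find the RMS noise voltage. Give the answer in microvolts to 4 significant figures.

296.0 µV

The full-scale span is 2.5 − (0.4) = 2.1 V.
LSB = 2.1 V / 2^11 = 1.02539 mV.
σ_q = LSB/√12 = 1.02539 mV/3.4641 = 296.0 µV.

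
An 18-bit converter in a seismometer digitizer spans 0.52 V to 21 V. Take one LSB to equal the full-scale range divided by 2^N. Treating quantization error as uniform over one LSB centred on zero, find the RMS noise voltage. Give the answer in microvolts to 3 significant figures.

Span: 21 V − (0.52 V) = 20.48 V.
Step size = 20.48/262144 V = 78.125 µV.
For a uniform distribution on [−LSB/2, +LSB/2], V_rms = LSB/√12 = 78.125 µV/3.4641 = 22.6 µV.

22.6 µV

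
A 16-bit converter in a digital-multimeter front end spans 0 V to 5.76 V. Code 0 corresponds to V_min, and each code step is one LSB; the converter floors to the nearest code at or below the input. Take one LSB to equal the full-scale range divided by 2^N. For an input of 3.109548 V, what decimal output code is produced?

Span = 5.76 V. LSB = 5.76 V / 2^16 ≈ 87.89 µV.
V_in − V_min = 3.109548 − (0) = 3.109548 V.
Divide by LSB: 3.109548 × 65536/5.76 = 35379.7461.
Truncating gives code 35379.

35379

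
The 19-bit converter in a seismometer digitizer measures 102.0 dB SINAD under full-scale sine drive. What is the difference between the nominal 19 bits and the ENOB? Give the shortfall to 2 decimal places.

2.35 bits

Effective bits = (102.0 − 1.76)/6.02 = 16.6512.
Shortfall = 19 − 16.6512 = 2.3488 bits.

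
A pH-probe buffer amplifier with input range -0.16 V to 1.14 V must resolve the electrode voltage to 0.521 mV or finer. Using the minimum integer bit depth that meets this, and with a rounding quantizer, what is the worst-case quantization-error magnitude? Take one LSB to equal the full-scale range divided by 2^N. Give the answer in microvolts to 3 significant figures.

159 µV

Full-scale range = 1.14 V − (-0.16 V) = 1.3 V.
Required number of levels: 1.3/0.521 mV = 2495.2; smallest N with 2^N ≥ that is 12.
LSB = 1.3 V / 2^12 = 317.38 µV.
Max error for round-to-nearest is LSB/2 = 159 µV.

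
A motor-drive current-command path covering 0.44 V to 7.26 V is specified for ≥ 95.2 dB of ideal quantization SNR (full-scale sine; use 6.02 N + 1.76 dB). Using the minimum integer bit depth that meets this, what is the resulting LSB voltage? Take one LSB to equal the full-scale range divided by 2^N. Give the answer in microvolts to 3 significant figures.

Range = 7.26 − (0.44) = 6.82 V.
Solving 6.02 N ≥ 95.2 − 1.76: N ≥ 15.522. Round up → N = 16.
LSB = 6.82 V ÷ 2^16 = 6.82/65536 V = 104 µV.

104 µV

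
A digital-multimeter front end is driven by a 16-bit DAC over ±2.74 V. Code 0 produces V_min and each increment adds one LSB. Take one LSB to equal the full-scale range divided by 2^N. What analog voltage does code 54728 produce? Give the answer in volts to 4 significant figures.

Range = 2.74 − (-2.74) = 5.48 V. LSB = 5.48 V / 2^16.
V_out = V_min + code × LSB = -2.74 V + 54728 × 5.48 V / 65536
      = -2.74 + 4.57625 = 1.83625 V.

1.836 V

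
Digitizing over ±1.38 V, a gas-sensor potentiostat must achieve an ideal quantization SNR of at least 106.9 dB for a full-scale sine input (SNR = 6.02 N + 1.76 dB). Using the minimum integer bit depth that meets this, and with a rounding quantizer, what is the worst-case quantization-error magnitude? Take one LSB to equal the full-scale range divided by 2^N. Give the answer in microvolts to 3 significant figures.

Range = 1.38 − (-1.38) = 2.76 V.
Required N = ⌈(106.9 − 1.76)/6.02⌉ = ⌈17.465⌉ = 18.
Step size = 2.76/262144 V = 10.529 µV.
|e|_max = LSB/2 = 5.26 µV.

5.26 µV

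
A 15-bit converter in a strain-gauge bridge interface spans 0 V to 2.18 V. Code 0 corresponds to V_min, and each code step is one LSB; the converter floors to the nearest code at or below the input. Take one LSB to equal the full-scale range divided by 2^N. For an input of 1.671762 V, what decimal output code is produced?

V_FS = 2.18 V. LSB = 2.18 V / 2^15 ≈ 66.53 µV.
V_in − V_min = 1.671762 − (0) = 1.671762 V.
Divide by LSB: 1.671762 × 32768/2.18 = 25128.5767.
Truncating gives code 25128.

25128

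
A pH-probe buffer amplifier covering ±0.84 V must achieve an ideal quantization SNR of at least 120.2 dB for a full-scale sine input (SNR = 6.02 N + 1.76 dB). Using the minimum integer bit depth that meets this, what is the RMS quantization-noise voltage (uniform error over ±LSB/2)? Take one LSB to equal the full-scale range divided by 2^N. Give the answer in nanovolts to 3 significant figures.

Span: 0.84 V − (-0.84 V) = 1.68 V.
6.02 N + 1.76 ≥ 120.2 gives N ≥ 19.674, so the minimum integer is 20.
One LSB is 1.68 V / 1048576 = 1.6022 µV.
RMS noise = LSB/√12 = 463 nV.

463 nV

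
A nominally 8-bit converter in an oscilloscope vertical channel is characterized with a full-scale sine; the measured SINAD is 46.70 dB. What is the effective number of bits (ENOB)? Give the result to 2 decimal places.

7.47 bits

ENOB = (46.70 − 1.76)/6.02 = 7.4651 bits.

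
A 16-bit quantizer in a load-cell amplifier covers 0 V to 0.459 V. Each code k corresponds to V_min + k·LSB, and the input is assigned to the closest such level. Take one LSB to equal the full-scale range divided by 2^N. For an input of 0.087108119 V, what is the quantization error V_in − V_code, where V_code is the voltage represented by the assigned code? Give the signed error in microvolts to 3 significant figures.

Full-scale range = 0.459 V. LSB = 0.459 V / 2^16 ≈ 7.004 µV.
Position in LSBs: (0.087108119 − (0)) × 65536/0.459 = 12437.2934; rounding gives k = 12437.
V_code = 0 + (12437/65536) × 0.459 = 0.087106063843 V.
V_in − V_code = 0.087108119 − (0.087106063843) = +2.06 µV.

+2.06 µV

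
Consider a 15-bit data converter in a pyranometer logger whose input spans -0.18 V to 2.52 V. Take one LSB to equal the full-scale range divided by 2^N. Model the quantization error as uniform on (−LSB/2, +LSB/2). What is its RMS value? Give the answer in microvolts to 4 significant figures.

Range = 2.52 − (-0.18) = 2.7 V.
One LSB is 2.7 V / 32768 = 82.3975 µV.
For a uniform distribution on [−LSB/2, +LSB/2], V_rms = LSB/√12 = 82.3975 µV/3.4641 = 23.79 µV.

23.79 µV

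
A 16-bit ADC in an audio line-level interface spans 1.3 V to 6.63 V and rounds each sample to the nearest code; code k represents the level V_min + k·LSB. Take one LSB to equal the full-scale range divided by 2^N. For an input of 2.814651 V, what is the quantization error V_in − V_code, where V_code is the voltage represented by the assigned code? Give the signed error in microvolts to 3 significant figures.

Span: 6.63 V − (1.3 V) = 5.33 V. LSB = 5.33 V / 2^16 ≈ 81.33 µV.
(2.814651 − (1.3)) / LSB = 1.514651 × 65536/5.33 = 18623.6713. Nearest integer: k = 18624.
Reconstructed level: 1.3 + 18624 × 5.33/65536 V = 2.8146777344 V.
e = 2.814651 − (2.8146777344) = −26.7 µV.

−26.7 µV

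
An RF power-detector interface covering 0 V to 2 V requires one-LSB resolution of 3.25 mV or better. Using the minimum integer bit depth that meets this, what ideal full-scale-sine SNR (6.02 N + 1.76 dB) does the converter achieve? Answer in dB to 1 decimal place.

62.0 dB

Range is 2 V.
Need 2^N ≥ 2 V / 3.25 mV = 615.4 → N_min = 10.
6.02(10) + 1.76 = 61.96 dB.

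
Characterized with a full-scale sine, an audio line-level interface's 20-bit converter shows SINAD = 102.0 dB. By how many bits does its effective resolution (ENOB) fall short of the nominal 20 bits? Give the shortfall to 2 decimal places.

Effective bits = (102.0 − 1.76)/6.02 = 16.6512.
20 − 16.6512 = 3.35 bits below nominal.

3.35 bits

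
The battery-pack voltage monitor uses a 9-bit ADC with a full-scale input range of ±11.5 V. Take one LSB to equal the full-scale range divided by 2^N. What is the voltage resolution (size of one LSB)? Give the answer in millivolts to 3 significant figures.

44.9 mV

Range = 11.5 − (-11.5) = 23 V.
2^9 = 512 levels.
LSB = 23 V ÷ 2^9 = 23/512 V = 44.9 mV.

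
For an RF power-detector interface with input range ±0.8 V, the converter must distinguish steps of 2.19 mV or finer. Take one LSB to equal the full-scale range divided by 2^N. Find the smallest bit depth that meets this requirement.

The full-scale span is 0.8 − (-0.8) = 1.6 V.
Levels needed ≥ 1.6/2.19 mV = 730.6. 2^10 = 1024 suffices, so N_min = 10.

10 bits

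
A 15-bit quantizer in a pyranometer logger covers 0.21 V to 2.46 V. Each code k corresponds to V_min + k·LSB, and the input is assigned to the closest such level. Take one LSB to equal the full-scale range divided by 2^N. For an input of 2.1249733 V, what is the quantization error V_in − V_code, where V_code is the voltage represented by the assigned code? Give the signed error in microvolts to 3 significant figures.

−12.4 µV

The full-scale span is 2.46 − (0.21) = 2.25 V. LSB = 2.25 V / 2^15 ≈ 68.66 µV.
(V_in − V_min)/LSB = (2.1249733 − (0.21)) × 32768/2.25 = 27888.8200 → nearest code k = 27889.
Reconstructed level: 0.21 + 27889 × 2.25/32768 V = 2.1249856567 V.
V_in − V_code = 2.1249733 − (2.1249856567) = −12.4 µV.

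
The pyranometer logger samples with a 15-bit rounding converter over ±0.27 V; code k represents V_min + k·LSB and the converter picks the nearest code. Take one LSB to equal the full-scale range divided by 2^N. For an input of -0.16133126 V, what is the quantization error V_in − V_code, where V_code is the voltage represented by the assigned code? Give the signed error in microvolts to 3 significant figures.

Range = 0.27 − (-0.27) = 0.54 V. LSB = 0.54 V / 2^15 ≈ 16.48 µV.
(-0.16133126 − (-0.27)) / LSB = 0.10866874 × 32768/0.54 = 6594.1801. Nearest integer: k = 6594.
V_code = V_min + k × range/2^15 = -0.27 + 6594 × 0.54/32768 = -0.16133422852 V.
Error = V_in − V_code = -0.16133126 − (-0.16133422852) = +2.97 µV.

+2.97 µV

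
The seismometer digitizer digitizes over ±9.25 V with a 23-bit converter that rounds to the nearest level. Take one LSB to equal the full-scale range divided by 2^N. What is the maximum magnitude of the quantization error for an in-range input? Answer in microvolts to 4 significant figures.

Full-scale range = 9.25 V − (-9.25 V) = 18.5 V.
LSB = 18.5 V ÷ 2^23 = 18.5/8388608 V = 2.20537 µV.
|e|_max = LSB/2 = 1.103 µV.

1.103 µV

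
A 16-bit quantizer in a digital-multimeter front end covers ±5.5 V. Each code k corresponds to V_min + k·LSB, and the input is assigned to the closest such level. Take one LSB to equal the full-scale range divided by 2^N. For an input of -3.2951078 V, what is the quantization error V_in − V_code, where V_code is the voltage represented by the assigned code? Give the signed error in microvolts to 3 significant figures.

Range = 5.5 − (-5.5) = 11 V. LSB = 11 V / 2^16 ≈ 167.8 µV.
(-3.2951078 − (-5.5)) / LSB = 2.2048922 × 65536/11 = 13136.3468. Nearest integer: k = 13136.
V_code = V_min + k × range/2^16 = -5.5 + 13136 × 11/65536 = -3.2951660156 V.
Error = V_in − V_code = -3.2951078 − (-3.2951660156) = +58.2 µV.

+58.2 µV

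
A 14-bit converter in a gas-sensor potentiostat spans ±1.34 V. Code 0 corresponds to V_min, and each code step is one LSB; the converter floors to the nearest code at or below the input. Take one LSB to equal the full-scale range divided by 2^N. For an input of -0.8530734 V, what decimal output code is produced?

Span: 1.34 V − (-1.34 V) = 2.68 V. LSB = 2.68 V / 2^14 ≈ 163.6 µV.
code = ⌊(V_in − V_min)/LSB⌋ = ⌊(V_in − V_min) × 2^14 / range⌋
     = ⌊(-0.8530734 − (-1.34)) × 16384 / 2.68⌋ = ⌊0.4869266 × 16384/2.68⌋
     = ⌊2976.793⌋ = 2976.

2976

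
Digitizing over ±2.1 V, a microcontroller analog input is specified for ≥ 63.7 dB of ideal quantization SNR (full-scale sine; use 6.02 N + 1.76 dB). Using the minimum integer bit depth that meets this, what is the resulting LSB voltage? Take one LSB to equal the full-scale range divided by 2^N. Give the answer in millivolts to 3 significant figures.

2.05 mV

Span: 2.1 V − (-2.1 V) = 4.2 V.
N ≥ (63.7 − 1.76)/6.02 = 10.289 → N_min = 11.
LSB = 4.2 V ÷ 2^11 = 4.2/2048 V = 2.05 mV.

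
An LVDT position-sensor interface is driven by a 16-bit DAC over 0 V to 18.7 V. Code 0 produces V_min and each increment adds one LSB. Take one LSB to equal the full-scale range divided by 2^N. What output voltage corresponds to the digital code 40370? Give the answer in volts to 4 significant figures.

11.52 V

V_FS = 18.7 V. LSB = 18.7 V / 2^16.
V_out = 0 + 40370 × (18.7/65536) V
      = 0 V + 11.5191 V = 11.5191 V.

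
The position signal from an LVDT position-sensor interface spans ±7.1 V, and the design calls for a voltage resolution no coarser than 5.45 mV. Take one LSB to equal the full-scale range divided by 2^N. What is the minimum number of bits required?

12 bits

Range = 7.1 − (-7.1) = 14.2 V.
Need 2^N ≥ 14.2 V / 5.45 mV = 2606 → N_min = 12.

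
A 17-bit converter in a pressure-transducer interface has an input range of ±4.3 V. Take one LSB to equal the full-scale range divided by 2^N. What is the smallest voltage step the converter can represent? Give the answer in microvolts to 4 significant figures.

Full-scale range = 4.3 V − (-4.3 V) = 8.6 V.
Number of codes = 2^17 = 131072.
Step size = 8.6/131072 V = 65.61 µV.

65.61 µV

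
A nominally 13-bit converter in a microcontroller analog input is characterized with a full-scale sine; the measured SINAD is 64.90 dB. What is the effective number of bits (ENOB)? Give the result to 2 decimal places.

10.49 bits

Inverting SNR = 6.02 N + 1.76: N_eff = (64.90 − 1.76)/6.02 = 10.4884.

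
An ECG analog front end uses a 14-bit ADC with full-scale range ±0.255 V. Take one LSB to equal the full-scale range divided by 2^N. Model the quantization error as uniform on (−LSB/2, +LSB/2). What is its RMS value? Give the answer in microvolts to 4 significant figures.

The full-scale span is 0.255 − (-0.255) = 0.51 V.
LSB = 0.51 V / 2^14 = 31.1279 µV.
For a uniform distribution on [−LSB/2, +LSB/2], V_rms = LSB/√12 = 31.1279 µV/3.4641 = 8.986 µV.

8.986 µV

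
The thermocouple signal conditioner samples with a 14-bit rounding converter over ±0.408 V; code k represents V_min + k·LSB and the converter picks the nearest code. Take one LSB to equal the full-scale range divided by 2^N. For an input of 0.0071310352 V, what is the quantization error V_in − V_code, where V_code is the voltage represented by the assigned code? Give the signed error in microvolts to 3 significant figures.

+8.96 µV

Range = 0.408 − (-0.408) = 0.816 V. LSB = 0.816 V / 2^14 ≈ 49.80 µV.
Position in LSBs: (0.0071310352 − (-0.408)) × 16384/0.816 = 8335.1800; rounding gives k = 8335.
Reconstructed level: -0.408 + 8335 × 0.816/16384 V = 0.0071220703125 V.
Error = V_in − V_code = 0.0071310352 − (0.0071220703125) = +8.96 µV.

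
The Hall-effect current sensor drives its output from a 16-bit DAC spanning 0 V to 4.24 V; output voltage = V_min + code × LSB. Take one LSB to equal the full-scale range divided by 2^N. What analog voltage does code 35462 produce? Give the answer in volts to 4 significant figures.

Range is 4.24 V. LSB = 4.24 V / 2^16.
Output = V_min + (35462/65536) × range = 0 + 0.541107 × 4.24 V
      = 0 V + 2.29429 V = 2.29429 V.

2.294 V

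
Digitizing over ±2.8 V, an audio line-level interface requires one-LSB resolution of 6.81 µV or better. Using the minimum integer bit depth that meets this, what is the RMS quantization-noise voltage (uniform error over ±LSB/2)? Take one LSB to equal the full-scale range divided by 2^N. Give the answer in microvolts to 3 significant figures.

1.54 µV

Range = 2.8 − (-2.8) = 5.6 V.
5.6 V / 6.81 µV = 822300. Since 2^19 = 524288 and 2^20 = 1048576, N = 20.
LSB = 5.6 V ÷ 2^20 = 5.6/1048576 V = 5.3406 µV.
V_rms = LSB/√12 = 1.54 µV.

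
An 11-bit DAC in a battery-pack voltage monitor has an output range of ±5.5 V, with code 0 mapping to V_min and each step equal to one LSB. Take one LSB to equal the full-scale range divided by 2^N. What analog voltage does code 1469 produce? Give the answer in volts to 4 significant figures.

The full-scale span is 5.5 − (-5.5) = 11 V. LSB = 11 V / 2^11.
Output = V_min + (1469/2048) × range = -5.5 + 0.717285 × 11 V
      = -5.5 V + 7.89014 V = 2.39014 V.

2.390 V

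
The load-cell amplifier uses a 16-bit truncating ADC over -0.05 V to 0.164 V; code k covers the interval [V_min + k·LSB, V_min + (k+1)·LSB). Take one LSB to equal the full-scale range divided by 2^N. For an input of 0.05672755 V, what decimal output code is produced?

32684

Full-scale range = 0.164 V − (-0.05 V) = 0.214 V. LSB = 0.214 V / 2^16 ≈ 3.265 µV.
code = ⌊(V_in − V_min)/LSB⌋ = ⌊(V_in − V_min) × 2^16 / range⌋
     = ⌊(0.05672755 − (-0.05)) × 65536 / 0.214⌋ = ⌊0.10672755 × 65536/0.214⌋
     = ⌊32684.564⌋ = 32684.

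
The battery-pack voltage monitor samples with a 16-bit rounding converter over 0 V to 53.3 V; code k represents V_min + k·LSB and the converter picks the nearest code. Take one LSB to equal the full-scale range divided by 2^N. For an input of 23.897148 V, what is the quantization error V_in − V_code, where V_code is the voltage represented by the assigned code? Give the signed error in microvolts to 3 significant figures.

V_FS = 53.3 V. LSB = 53.3 V / 2^16 ≈ 0.8133 mV.
(23.897148 − (0)) / LSB = 23.897148 × 65536/53.3 = 29383.1799. Nearest integer: k = 29383.
Reconstructed level: 0 + 29383 × 53.3/65536 V = 23.897001648 V.
V_in − V_code = 23.897148 − (23.897001648) = +146 µV.

+146 µV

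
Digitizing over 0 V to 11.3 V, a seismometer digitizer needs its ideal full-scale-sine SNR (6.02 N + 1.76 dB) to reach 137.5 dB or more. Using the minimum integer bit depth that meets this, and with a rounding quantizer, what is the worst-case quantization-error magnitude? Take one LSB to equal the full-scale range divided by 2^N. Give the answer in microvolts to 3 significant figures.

Full-scale range = 11.3 V.
Required N = ⌈(137.5 − 1.76)/6.02⌉ = ⌈22.548⌉ = 23.
Step size = 11.3/8388608 V = 1.3471 µV.
Half an LSB is 0.674 µV.

0.674 µV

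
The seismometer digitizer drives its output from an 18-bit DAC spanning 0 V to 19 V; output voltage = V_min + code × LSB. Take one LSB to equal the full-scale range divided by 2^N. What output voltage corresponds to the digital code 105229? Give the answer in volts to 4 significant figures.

7.627 V

V_FS = 19 V. LSB = 19 V / 2^18.
V_out = 0 + 105229 × (19/262144) V
      = 0 + 7.62692 = 7.62692 V.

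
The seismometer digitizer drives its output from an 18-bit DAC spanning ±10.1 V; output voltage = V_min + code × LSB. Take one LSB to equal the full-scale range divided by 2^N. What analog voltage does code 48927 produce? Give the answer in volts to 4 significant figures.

Span: 10.1 V − (-10.1 V) = 20.2 V. LSB = 20.2 V / 2^18.
V_out = V_min + code × LSB = -10.1 V + 48927 × 20.2 V / 262144
      = -10.1 V + 3.77016 V = -6.32984 V.

-6.330 V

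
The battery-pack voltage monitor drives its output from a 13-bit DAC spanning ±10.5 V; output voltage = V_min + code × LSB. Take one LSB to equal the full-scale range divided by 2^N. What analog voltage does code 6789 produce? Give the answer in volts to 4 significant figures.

Full-scale range = 10.5 V − (-10.5 V) = 21 V. LSB = 21 V / 2^13.
Output = V_min + (6789/8192) × range = -10.5 + 0.828735 × 21 V
      = -10.5 V + 17.4034 V = 6.90344 V.

6.903 V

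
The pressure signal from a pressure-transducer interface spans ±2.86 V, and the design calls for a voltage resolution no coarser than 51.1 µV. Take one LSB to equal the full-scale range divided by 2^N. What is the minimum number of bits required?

17 bits

The full-scale span is 2.86 − (-2.86) = 5.72 V.
Need 2^N ≥ 5.72 V / 51.1 µV = 111900 → N_min = 17.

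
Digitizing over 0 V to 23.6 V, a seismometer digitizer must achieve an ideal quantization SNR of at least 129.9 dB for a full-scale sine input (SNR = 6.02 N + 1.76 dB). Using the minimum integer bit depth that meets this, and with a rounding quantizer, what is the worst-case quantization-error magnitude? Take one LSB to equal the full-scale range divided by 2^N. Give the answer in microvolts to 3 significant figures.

2.81 µV

Full-scale range = 23.6 V.
Solving 6.02 N ≥ 129.9 − 1.76: N ≥ 21.286. Round up → N = 22.
One LSB is 23.6 V / 4194304 = 5.6267 µV.
Half an LSB is 2.81 µV.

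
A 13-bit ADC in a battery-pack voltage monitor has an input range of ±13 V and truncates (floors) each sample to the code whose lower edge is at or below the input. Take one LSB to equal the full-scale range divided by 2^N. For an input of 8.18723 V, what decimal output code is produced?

The full-scale span is 13 − (-13) = 26 V. LSB = 26 V / 2^13 ≈ 3.174 mV.
(V_in − V_min) × 2^13/range = (8.18723 − (-13)) × 8192/26 = 6675.607.
Floor → code = 6675.

6675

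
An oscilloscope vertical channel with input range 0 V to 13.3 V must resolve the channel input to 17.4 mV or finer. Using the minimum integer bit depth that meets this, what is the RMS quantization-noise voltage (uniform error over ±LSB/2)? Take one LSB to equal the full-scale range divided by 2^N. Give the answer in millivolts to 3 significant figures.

V_FS = 13.3 V.
Levels needed ≥ 13.3/17.4 mV = 764.4. 2^10 = 1024 suffices, so N_min = 10.
One LSB is 13.3 V / 1024 = 12.988 mV.
σ_q = LSB/√12 = 12.988 mV/3.4641 = 3.75 mV.

3.75 mV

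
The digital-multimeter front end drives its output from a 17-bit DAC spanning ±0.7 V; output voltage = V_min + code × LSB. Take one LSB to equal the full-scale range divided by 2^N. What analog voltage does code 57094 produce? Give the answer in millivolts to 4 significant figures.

-90.17 mV

The full-scale span is 0.7 − (-0.7) = 1.4 V. LSB = 1.4 V / 2^17.
V_out = -0.7 + 57094 × (1.4/131072) V
      = -0.7 + 0.609830 = -0.0901703 V.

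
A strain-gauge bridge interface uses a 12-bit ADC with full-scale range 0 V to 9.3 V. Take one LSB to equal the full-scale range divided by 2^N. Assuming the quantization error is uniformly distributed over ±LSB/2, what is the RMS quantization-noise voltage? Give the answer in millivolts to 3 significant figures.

0.655 mV

Full-scale range = 9.3 V.
LSB = 9.3 V ÷ 2^12 = 9.3/4096 V = 2.2705 mV.
V_rms = LSB/√12 = 2.2705 mV / √12 = 0.655 mV.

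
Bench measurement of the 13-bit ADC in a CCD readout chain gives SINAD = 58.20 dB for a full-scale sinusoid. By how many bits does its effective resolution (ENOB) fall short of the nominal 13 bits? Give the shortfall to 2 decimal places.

ENOB = (SINAD − 1.76)/6.02 = (58.20 − 1.76)/6.02 = 9.3754 bits.
13 − 9.3754 = 3.62 bits below nominal.

3.62 bits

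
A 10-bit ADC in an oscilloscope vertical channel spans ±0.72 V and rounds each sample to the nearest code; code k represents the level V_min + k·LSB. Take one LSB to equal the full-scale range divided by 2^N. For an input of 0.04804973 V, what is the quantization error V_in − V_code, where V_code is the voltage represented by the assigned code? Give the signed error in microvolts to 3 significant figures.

+237 µV

Span: 0.72 V − (-0.72 V) = 1.44 V. LSB = 1.44 V / 2^10 ≈ 1.406 mV.
(V_in − V_min)/LSB = (0.04804973 − (-0.72)) × 1024/1.44 = 546.1687 → nearest code k = 546.
Reconstructed level: -0.72 + 546 × 1.44/1024 V = 0.04781250000 V.
Error = V_in − V_code = 0.04804973 − (0.04781250000) = +237 µV.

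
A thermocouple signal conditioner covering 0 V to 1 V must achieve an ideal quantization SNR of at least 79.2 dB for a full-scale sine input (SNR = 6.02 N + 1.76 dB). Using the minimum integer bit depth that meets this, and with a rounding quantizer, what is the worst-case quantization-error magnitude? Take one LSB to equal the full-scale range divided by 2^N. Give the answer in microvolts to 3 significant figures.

61.0 µV

Full-scale range = 1 V.
6.02 N + 1.76 ≥ 79.2 gives N ≥ 12.864, so the minimum integer is 13.
LSB = 1 V ÷ 2^13 = 1/8192 V = 122.07 µV.
Max error for round-to-nearest is LSB/2 = 61.0 µV.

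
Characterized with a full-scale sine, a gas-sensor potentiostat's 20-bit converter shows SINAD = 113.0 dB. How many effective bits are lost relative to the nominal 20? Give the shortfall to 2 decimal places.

1.52 bits

N_eff = (113.0 − 1.76)/6.02 = 18.4784 bits.
20 − 18.4784 = 1.52 bits below nominal.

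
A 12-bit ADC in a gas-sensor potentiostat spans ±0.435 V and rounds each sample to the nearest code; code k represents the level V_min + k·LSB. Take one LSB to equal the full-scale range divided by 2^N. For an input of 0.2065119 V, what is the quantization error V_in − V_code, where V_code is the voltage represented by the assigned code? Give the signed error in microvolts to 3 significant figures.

+56.8 µV

Span: 0.435 V − (-0.435 V) = 0.87 V. LSB = 0.87 V / 2^12 ≈ 212.4 µV.
Position in LSBs: (0.2065119 − (-0.435)) × 4096/0.87 = 3020.2675; rounding gives k = 3020.
V_code = -0.435 + (3020/4096) × 0.87 = 0.2064550781 V.
V_in − V_code = 0.2065119 − (0.2064550781) = +56.8 µV.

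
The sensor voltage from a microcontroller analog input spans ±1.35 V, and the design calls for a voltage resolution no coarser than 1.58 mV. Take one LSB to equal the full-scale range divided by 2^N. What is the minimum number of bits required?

Span: 1.35 V − (-1.35 V) = 2.7 V.
Levels needed ≥ 2.7/1.58 mV = 1709. 2^11 = 2048 suffices, so N_min = 11.

11 bits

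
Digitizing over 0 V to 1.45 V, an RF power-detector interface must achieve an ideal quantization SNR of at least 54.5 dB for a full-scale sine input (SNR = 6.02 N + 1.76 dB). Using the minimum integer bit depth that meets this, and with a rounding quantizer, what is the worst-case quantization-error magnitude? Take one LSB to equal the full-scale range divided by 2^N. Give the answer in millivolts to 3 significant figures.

Full-scale range = 1.45 V.
Solving 6.02 N ≥ 54.5 − 1.76: N ≥ 8.761. Round up → N = 9.
Step size = 1.45/512 V = 2.8320 mV.
|e|_max = LSB/2 = 1.42 mV.

1.42 mV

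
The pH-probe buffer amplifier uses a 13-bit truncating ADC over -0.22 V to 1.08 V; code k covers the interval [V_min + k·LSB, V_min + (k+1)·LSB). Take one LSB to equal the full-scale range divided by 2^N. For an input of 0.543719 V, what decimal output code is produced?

4812

The full-scale span is 1.08 − (-0.22) = 1.3 V. LSB = 1.3 V / 2^13 ≈ 158.7 µV.
V_in − V_min = 0.543719 − (-0.22) = 0.763719 V.
Divide by LSB: 0.763719 × 8192/1.3 = 4812.6047.
Truncating gives code 4812.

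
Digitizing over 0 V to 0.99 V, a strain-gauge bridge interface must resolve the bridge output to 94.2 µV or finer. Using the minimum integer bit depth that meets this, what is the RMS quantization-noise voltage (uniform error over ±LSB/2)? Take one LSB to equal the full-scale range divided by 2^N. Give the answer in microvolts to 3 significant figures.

17.4 µV

Full-scale range = 0.99 V.
Required number of levels: 0.99/94.2 µV = 10510; smallest N with 2^N ≥ that is 14.
LSB = 0.99 V / 2^14 = 60.425 µV.
RMS noise = LSB/√12 = 17.4 µV.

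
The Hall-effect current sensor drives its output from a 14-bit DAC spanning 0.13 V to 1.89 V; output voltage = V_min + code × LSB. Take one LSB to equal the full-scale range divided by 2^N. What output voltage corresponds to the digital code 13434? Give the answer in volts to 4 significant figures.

Span: 1.89 V − (0.13 V) = 1.76 V. LSB = 1.76 V / 2^14.
Output = V_min + (13434/16384) × range = 0.13 + 0.819946 × 1.76 V
      = 0.13 V + 1.44311 V = 1.57311 V.

1.573 V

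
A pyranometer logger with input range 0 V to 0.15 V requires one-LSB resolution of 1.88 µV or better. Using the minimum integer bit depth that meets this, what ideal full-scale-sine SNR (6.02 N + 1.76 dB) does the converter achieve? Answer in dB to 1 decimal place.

Span = 0.15 V.
Required number of levels: 0.15/1.88 µV = 79787; smallest N with 2^N ≥ that is 17.
Ideal SNR at N = 17: 6.02·17 + 1.76 = 104.1 dB.

104.1 dB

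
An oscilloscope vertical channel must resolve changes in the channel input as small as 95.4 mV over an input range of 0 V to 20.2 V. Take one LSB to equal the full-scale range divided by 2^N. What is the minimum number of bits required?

8 bits

Span = 20.2 V.
Required number of levels: 20.2/95.4 mV = 211.74; smallest N with 2^N ≥ that is 8.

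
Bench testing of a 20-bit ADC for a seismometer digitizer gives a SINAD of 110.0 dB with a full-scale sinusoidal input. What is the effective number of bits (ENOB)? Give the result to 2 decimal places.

(110.0 − 1.76) / 6.02 = 108.24/6.02 = 17.9801 effective bits.

17.98 bits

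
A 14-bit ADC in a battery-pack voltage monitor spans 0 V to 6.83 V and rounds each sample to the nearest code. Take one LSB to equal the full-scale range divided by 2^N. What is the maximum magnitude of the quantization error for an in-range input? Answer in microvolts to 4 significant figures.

Full-scale range = 6.83 V.
Step size = 6.83/16384 V = 416.870 µV.
Worst-case error for round-to-nearest is half an LSB: 208.4 µV.

208.4 µV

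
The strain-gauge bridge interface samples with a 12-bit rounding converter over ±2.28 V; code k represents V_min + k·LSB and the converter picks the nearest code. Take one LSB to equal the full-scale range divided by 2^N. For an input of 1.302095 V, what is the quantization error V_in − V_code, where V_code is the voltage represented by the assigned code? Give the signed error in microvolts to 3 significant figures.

The full-scale span is 2.28 − (-2.28) = 4.56 V. LSB = 4.56 V / 2^12 ≈ 1.113 mV.
(1.302095 − (-2.28)) / LSB = 3.582095 × 4096/4.56 = 3217.6011. Nearest integer: k = 3218.
V_code = V_min + k × range/2^12 = -2.28 + 3218 × 4.56/4096 = 1.302539063 V.
e = 1.302095 − (1.302539063) = −444 µV.

−444 µV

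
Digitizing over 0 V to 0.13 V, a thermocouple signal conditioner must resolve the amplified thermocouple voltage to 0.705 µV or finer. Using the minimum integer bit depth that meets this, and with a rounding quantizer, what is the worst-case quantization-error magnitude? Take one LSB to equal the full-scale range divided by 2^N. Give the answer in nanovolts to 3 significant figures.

Span = 0.13 V.
Required number of levels: 0.13/0.705 µV = 184400; smallest N with 2^N ≥ that is 18.
Step size = 0.13/262144 V = 495.91 nV.
Half an LSB is 248 nV.

248 nV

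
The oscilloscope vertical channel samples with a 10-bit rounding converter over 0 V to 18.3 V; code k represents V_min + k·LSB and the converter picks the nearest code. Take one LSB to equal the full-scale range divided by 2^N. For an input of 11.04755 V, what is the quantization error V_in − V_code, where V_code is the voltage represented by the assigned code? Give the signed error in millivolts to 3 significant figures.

V_FS = 18.3 V. LSB = 18.3 V / 2^10 ≈ 17.87 mV.
Position in LSBs: (11.04755 − (0)) × 1024/18.3 = 618.1798; rounding gives k = 618.
V_code = 0 + (618/1024) × 18.3 = 11.04433594 V.
Error = V_in − V_code = 11.04755 − (11.04433594) = +3.21 mV.

+3.21 mV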